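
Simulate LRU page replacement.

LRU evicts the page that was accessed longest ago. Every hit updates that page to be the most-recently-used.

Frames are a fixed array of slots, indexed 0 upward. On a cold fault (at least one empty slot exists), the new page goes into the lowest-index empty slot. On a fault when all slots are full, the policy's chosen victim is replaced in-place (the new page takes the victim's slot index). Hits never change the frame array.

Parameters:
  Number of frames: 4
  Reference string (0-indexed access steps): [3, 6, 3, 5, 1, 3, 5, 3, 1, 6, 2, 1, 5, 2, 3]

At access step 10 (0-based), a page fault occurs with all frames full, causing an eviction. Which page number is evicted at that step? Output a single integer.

Step 0: ref 3 -> FAULT, frames=[3,-,-,-]
Step 1: ref 6 -> FAULT, frames=[3,6,-,-]
Step 2: ref 3 -> HIT, frames=[3,6,-,-]
Step 3: ref 5 -> FAULT, frames=[3,6,5,-]
Step 4: ref 1 -> FAULT, frames=[3,6,5,1]
Step 5: ref 3 -> HIT, frames=[3,6,5,1]
Step 6: ref 5 -> HIT, frames=[3,6,5,1]
Step 7: ref 3 -> HIT, frames=[3,6,5,1]
Step 8: ref 1 -> HIT, frames=[3,6,5,1]
Step 9: ref 6 -> HIT, frames=[3,6,5,1]
Step 10: ref 2 -> FAULT, evict 5, frames=[3,6,2,1]
At step 10: evicted page 5

Answer: 5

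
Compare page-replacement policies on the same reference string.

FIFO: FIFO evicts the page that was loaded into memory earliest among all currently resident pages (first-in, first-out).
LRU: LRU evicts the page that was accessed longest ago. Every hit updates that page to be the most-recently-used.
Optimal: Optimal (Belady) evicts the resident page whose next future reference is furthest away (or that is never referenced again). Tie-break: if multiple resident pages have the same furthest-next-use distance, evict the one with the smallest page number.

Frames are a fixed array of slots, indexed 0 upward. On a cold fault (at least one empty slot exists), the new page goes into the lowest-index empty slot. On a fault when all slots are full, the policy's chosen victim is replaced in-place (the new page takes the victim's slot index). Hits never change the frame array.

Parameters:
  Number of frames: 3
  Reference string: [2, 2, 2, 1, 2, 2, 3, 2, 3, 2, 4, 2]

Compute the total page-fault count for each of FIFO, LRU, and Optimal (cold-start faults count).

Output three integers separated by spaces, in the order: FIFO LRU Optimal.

Answer: 5 4 4

Derivation:
--- FIFO ---
  step 0: ref 2 -> FAULT, frames=[2,-,-] (faults so far: 1)
  step 1: ref 2 -> HIT, frames=[2,-,-] (faults so far: 1)
  step 2: ref 2 -> HIT, frames=[2,-,-] (faults so far: 1)
  step 3: ref 1 -> FAULT, frames=[2,1,-] (faults so far: 2)
  step 4: ref 2 -> HIT, frames=[2,1,-] (faults so far: 2)
  step 5: ref 2 -> HIT, frames=[2,1,-] (faults so far: 2)
  step 6: ref 3 -> FAULT, frames=[2,1,3] (faults so far: 3)
  step 7: ref 2 -> HIT, frames=[2,1,3] (faults so far: 3)
  step 8: ref 3 -> HIT, frames=[2,1,3] (faults so far: 3)
  step 9: ref 2 -> HIT, frames=[2,1,3] (faults so far: 3)
  step 10: ref 4 -> FAULT, evict 2, frames=[4,1,3] (faults so far: 4)
  step 11: ref 2 -> FAULT, evict 1, frames=[4,2,3] (faults so far: 5)
  FIFO total faults: 5
--- LRU ---
  step 0: ref 2 -> FAULT, frames=[2,-,-] (faults so far: 1)
  step 1: ref 2 -> HIT, frames=[2,-,-] (faults so far: 1)
  step 2: ref 2 -> HIT, frames=[2,-,-] (faults so far: 1)
  step 3: ref 1 -> FAULT, frames=[2,1,-] (faults so far: 2)
  step 4: ref 2 -> HIT, frames=[2,1,-] (faults so far: 2)
  step 5: ref 2 -> HIT, frames=[2,1,-] (faults so far: 2)
  step 6: ref 3 -> FAULT, frames=[2,1,3] (faults so far: 3)
  step 7: ref 2 -> HIT, frames=[2,1,3] (faults so far: 3)
  step 8: ref 3 -> HIT, frames=[2,1,3] (faults so far: 3)
  step 9: ref 2 -> HIT, frames=[2,1,3] (faults so far: 3)
  step 10: ref 4 -> FAULT, evict 1, frames=[2,4,3] (faults so far: 4)
  step 11: ref 2 -> HIT, frames=[2,4,3] (faults so far: 4)
  LRU total faults: 4
--- Optimal ---
  step 0: ref 2 -> FAULT, frames=[2,-,-] (faults so far: 1)
  step 1: ref 2 -> HIT, frames=[2,-,-] (faults so far: 1)
  step 2: ref 2 -> HIT, frames=[2,-,-] (faults so far: 1)
  step 3: ref 1 -> FAULT, frames=[2,1,-] (faults so far: 2)
  step 4: ref 2 -> HIT, frames=[2,1,-] (faults so far: 2)
  step 5: ref 2 -> HIT, frames=[2,1,-] (faults so far: 2)
  step 6: ref 3 -> FAULT, frames=[2,1,3] (faults so far: 3)
  step 7: ref 2 -> HIT, frames=[2,1,3] (faults so far: 3)
  step 8: ref 3 -> HIT, frames=[2,1,3] (faults so far: 3)
  step 9: ref 2 -> HIT, frames=[2,1,3] (faults so far: 3)
  step 10: ref 4 -> FAULT, evict 1, frames=[2,4,3] (faults so far: 4)
  step 11: ref 2 -> HIT, frames=[2,4,3] (faults so far: 4)
  Optimal total faults: 4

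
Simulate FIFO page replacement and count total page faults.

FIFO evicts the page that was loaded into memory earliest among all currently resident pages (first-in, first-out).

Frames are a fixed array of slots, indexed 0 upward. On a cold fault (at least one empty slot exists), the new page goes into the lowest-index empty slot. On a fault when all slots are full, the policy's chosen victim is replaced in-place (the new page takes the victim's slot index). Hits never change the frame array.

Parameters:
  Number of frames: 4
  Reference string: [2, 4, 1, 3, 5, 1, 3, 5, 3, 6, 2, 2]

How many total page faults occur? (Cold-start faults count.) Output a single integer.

Answer: 7

Derivation:
Step 0: ref 2 → FAULT, frames=[2,-,-,-]
Step 1: ref 4 → FAULT, frames=[2,4,-,-]
Step 2: ref 1 → FAULT, frames=[2,4,1,-]
Step 3: ref 3 → FAULT, frames=[2,4,1,3]
Step 4: ref 5 → FAULT (evict 2), frames=[5,4,1,3]
Step 5: ref 1 → HIT, frames=[5,4,1,3]
Step 6: ref 3 → HIT, frames=[5,4,1,3]
Step 7: ref 5 → HIT, frames=[5,4,1,3]
Step 8: ref 3 → HIT, frames=[5,4,1,3]
Step 9: ref 6 → FAULT (evict 4), frames=[5,6,1,3]
Step 10: ref 2 → FAULT (evict 1), frames=[5,6,2,3]
Step 11: ref 2 → HIT, frames=[5,6,2,3]
Total faults: 7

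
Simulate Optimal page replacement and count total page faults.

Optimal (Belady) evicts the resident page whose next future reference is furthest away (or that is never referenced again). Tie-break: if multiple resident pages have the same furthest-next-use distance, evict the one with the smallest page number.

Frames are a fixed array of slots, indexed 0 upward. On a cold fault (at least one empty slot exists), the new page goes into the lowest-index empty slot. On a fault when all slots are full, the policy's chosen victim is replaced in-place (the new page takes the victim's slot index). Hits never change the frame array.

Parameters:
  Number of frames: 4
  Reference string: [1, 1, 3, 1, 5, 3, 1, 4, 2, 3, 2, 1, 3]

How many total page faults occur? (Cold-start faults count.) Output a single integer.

Answer: 5

Derivation:
Step 0: ref 1 → FAULT, frames=[1,-,-,-]
Step 1: ref 1 → HIT, frames=[1,-,-,-]
Step 2: ref 3 → FAULT, frames=[1,3,-,-]
Step 3: ref 1 → HIT, frames=[1,3,-,-]
Step 4: ref 5 → FAULT, frames=[1,3,5,-]
Step 5: ref 3 → HIT, frames=[1,3,5,-]
Step 6: ref 1 → HIT, frames=[1,3,5,-]
Step 7: ref 4 → FAULT, frames=[1,3,5,4]
Step 8: ref 2 → FAULT (evict 4), frames=[1,3,5,2]
Step 9: ref 3 → HIT, frames=[1,3,5,2]
Step 10: ref 2 → HIT, frames=[1,3,5,2]
Step 11: ref 1 → HIT, frames=[1,3,5,2]
Step 12: ref 3 → HIT, frames=[1,3,5,2]
Total faults: 5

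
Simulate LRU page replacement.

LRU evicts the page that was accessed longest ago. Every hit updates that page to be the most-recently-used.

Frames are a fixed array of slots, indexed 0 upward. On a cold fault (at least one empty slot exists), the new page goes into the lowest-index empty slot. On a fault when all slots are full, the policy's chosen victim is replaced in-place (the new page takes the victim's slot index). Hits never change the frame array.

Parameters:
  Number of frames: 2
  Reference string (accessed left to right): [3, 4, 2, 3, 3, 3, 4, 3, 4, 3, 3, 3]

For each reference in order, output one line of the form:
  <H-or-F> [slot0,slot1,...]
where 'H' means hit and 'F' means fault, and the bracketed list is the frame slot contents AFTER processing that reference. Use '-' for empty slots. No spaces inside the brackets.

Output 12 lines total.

F [3,-]
F [3,4]
F [2,4]
F [2,3]
H [2,3]
H [2,3]
F [4,3]
H [4,3]
H [4,3]
H [4,3]
H [4,3]
H [4,3]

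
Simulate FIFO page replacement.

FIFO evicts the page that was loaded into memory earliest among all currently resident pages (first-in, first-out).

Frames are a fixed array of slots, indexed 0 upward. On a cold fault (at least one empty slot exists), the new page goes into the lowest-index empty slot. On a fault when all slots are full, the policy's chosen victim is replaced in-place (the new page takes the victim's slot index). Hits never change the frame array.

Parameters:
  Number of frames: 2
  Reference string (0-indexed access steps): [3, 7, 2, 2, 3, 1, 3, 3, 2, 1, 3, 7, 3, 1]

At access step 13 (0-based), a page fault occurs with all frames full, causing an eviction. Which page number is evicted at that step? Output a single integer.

Answer: 3

Derivation:
Step 0: ref 3 -> FAULT, frames=[3,-]
Step 1: ref 7 -> FAULT, frames=[3,7]
Step 2: ref 2 -> FAULT, evict 3, frames=[2,7]
Step 3: ref 2 -> HIT, frames=[2,7]
Step 4: ref 3 -> FAULT, evict 7, frames=[2,3]
Step 5: ref 1 -> FAULT, evict 2, frames=[1,3]
Step 6: ref 3 -> HIT, frames=[1,3]
Step 7: ref 3 -> HIT, frames=[1,3]
Step 8: ref 2 -> FAULT, evict 3, frames=[1,2]
Step 9: ref 1 -> HIT, frames=[1,2]
Step 10: ref 3 -> FAULT, evict 1, frames=[3,2]
Step 11: ref 7 -> FAULT, evict 2, frames=[3,7]
Step 12: ref 3 -> HIT, frames=[3,7]
Step 13: ref 1 -> FAULT, evict 3, frames=[1,7]
At step 13: evicted page 3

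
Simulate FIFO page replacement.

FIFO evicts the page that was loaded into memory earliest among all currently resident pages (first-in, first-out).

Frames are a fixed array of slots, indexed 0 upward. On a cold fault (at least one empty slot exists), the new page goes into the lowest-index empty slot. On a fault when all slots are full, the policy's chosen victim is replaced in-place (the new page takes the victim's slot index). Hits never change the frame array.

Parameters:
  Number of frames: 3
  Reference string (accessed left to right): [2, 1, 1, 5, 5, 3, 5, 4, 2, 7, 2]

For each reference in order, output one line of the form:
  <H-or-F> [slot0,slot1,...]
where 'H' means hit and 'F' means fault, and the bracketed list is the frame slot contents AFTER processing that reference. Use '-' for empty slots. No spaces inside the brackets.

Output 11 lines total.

F [2,-,-]
F [2,1,-]
H [2,1,-]
F [2,1,5]
H [2,1,5]
F [3,1,5]
H [3,1,5]
F [3,4,5]
F [3,4,2]
F [7,4,2]
H [7,4,2]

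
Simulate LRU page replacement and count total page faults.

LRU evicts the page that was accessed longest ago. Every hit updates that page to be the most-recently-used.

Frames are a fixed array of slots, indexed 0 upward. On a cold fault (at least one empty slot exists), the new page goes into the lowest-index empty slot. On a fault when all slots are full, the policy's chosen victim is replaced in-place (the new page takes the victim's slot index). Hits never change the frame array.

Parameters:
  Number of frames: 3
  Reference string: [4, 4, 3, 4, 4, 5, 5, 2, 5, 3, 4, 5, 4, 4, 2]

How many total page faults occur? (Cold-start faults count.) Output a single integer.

Answer: 7

Derivation:
Step 0: ref 4 → FAULT, frames=[4,-,-]
Step 1: ref 4 → HIT, frames=[4,-,-]
Step 2: ref 3 → FAULT, frames=[4,3,-]
Step 3: ref 4 → HIT, frames=[4,3,-]
Step 4: ref 4 → HIT, frames=[4,3,-]
Step 5: ref 5 → FAULT, frames=[4,3,5]
Step 6: ref 5 → HIT, frames=[4,3,5]
Step 7: ref 2 → FAULT (evict 3), frames=[4,2,5]
Step 8: ref 5 → HIT, frames=[4,2,5]
Step 9: ref 3 → FAULT (evict 4), frames=[3,2,5]
Step 10: ref 4 → FAULT (evict 2), frames=[3,4,5]
Step 11: ref 5 → HIT, frames=[3,4,5]
Step 12: ref 4 → HIT, frames=[3,4,5]
Step 13: ref 4 → HIT, frames=[3,4,5]
Step 14: ref 2 → FAULT (evict 3), frames=[2,4,5]
Total faults: 7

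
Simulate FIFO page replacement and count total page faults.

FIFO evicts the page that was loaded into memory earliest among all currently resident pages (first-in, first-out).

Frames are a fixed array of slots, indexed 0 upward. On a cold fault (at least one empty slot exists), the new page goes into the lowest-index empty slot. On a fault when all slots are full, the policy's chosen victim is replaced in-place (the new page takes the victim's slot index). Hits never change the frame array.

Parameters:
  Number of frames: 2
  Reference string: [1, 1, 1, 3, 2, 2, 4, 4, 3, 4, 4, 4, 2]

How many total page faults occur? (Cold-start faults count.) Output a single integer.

Answer: 6

Derivation:
Step 0: ref 1 → FAULT, frames=[1,-]
Step 1: ref 1 → HIT, frames=[1,-]
Step 2: ref 1 → HIT, frames=[1,-]
Step 3: ref 3 → FAULT, frames=[1,3]
Step 4: ref 2 → FAULT (evict 1), frames=[2,3]
Step 5: ref 2 → HIT, frames=[2,3]
Step 6: ref 4 → FAULT (evict 3), frames=[2,4]
Step 7: ref 4 → HIT, frames=[2,4]
Step 8: ref 3 → FAULT (evict 2), frames=[3,4]
Step 9: ref 4 → HIT, frames=[3,4]
Step 10: ref 4 → HIT, frames=[3,4]
Step 11: ref 4 → HIT, frames=[3,4]
Step 12: ref 2 → FAULT (evict 4), frames=[3,2]
Total faults: 6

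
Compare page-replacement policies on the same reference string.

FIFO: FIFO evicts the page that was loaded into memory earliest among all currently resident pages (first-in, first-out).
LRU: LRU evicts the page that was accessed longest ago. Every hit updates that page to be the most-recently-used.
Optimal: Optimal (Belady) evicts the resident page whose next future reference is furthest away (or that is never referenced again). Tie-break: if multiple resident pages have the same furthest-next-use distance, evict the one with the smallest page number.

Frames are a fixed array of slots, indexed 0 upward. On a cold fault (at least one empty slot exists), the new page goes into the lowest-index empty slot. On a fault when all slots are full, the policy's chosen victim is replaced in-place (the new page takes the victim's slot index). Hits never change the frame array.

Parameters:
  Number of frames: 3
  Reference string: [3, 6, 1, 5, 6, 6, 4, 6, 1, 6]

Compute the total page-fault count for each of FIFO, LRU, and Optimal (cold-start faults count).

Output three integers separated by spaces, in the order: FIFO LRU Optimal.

--- FIFO ---
  step 0: ref 3 -> FAULT, frames=[3,-,-] (faults so far: 1)
  step 1: ref 6 -> FAULT, frames=[3,6,-] (faults so far: 2)
  step 2: ref 1 -> FAULT, frames=[3,6,1] (faults so far: 3)
  step 3: ref 5 -> FAULT, evict 3, frames=[5,6,1] (faults so far: 4)
  step 4: ref 6 -> HIT, frames=[5,6,1] (faults so far: 4)
  step 5: ref 6 -> HIT, frames=[5,6,1] (faults so far: 4)
  step 6: ref 4 -> FAULT, evict 6, frames=[5,4,1] (faults so far: 5)
  step 7: ref 6 -> FAULT, evict 1, frames=[5,4,6] (faults so far: 6)
  step 8: ref 1 -> FAULT, evict 5, frames=[1,4,6] (faults so far: 7)
  step 9: ref 6 -> HIT, frames=[1,4,6] (faults so far: 7)
  FIFO total faults: 7
--- LRU ---
  step 0: ref 3 -> FAULT, frames=[3,-,-] (faults so far: 1)
  step 1: ref 6 -> FAULT, frames=[3,6,-] (faults so far: 2)
  step 2: ref 1 -> FAULT, frames=[3,6,1] (faults so far: 3)
  step 3: ref 5 -> FAULT, evict 3, frames=[5,6,1] (faults so far: 4)
  step 4: ref 6 -> HIT, frames=[5,6,1] (faults so far: 4)
  step 5: ref 6 -> HIT, frames=[5,6,1] (faults so far: 4)
  step 6: ref 4 -> FAULT, evict 1, frames=[5,6,4] (faults so far: 5)
  step 7: ref 6 -> HIT, frames=[5,6,4] (faults so far: 5)
  step 8: ref 1 -> FAULT, evict 5, frames=[1,6,4] (faults so far: 6)
  step 9: ref 6 -> HIT, frames=[1,6,4] (faults so far: 6)
  LRU total faults: 6
--- Optimal ---
  step 0: ref 3 -> FAULT, frames=[3,-,-] (faults so far: 1)
  step 1: ref 6 -> FAULT, frames=[3,6,-] (faults so far: 2)
  step 2: ref 1 -> FAULT, frames=[3,6,1] (faults so far: 3)
  step 3: ref 5 -> FAULT, evict 3, frames=[5,6,1] (faults so far: 4)
  step 4: ref 6 -> HIT, frames=[5,6,1] (faults so far: 4)
  step 5: ref 6 -> HIT, frames=[5,6,1] (faults so far: 4)
  step 6: ref 4 -> FAULT, evict 5, frames=[4,6,1] (faults so far: 5)
  step 7: ref 6 -> HIT, frames=[4,6,1] (faults so far: 5)
  step 8: ref 1 -> HIT, frames=[4,6,1] (faults so far: 5)
  step 9: ref 6 -> HIT, frames=[4,6,1] (faults so far: 5)
  Optimal total faults: 5

Answer: 7 6 5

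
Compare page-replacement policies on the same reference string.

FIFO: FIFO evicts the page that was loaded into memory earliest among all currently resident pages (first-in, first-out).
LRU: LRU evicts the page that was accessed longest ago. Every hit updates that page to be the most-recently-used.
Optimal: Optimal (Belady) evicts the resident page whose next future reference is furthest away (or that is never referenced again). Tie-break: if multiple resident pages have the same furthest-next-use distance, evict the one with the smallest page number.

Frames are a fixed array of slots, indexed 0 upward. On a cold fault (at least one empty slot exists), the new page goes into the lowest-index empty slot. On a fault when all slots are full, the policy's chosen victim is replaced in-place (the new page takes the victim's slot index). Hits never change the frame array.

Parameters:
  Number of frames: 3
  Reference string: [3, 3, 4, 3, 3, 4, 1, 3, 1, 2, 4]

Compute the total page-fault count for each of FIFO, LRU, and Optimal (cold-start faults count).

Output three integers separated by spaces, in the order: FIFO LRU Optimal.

--- FIFO ---
  step 0: ref 3 -> FAULT, frames=[3,-,-] (faults so far: 1)
  step 1: ref 3 -> HIT, frames=[3,-,-] (faults so far: 1)
  step 2: ref 4 -> FAULT, frames=[3,4,-] (faults so far: 2)
  step 3: ref 3 -> HIT, frames=[3,4,-] (faults so far: 2)
  step 4: ref 3 -> HIT, frames=[3,4,-] (faults so far: 2)
  step 5: ref 4 -> HIT, frames=[3,4,-] (faults so far: 2)
  step 6: ref 1 -> FAULT, frames=[3,4,1] (faults so far: 3)
  step 7: ref 3 -> HIT, frames=[3,4,1] (faults so far: 3)
  step 8: ref 1 -> HIT, frames=[3,4,1] (faults so far: 3)
  step 9: ref 2 -> FAULT, evict 3, frames=[2,4,1] (faults so far: 4)
  step 10: ref 4 -> HIT, frames=[2,4,1] (faults so far: 4)
  FIFO total faults: 4
--- LRU ---
  step 0: ref 3 -> FAULT, frames=[3,-,-] (faults so far: 1)
  step 1: ref 3 -> HIT, frames=[3,-,-] (faults so far: 1)
  step 2: ref 4 -> FAULT, frames=[3,4,-] (faults so far: 2)
  step 3: ref 3 -> HIT, frames=[3,4,-] (faults so far: 2)
  step 4: ref 3 -> HIT, frames=[3,4,-] (faults so far: 2)
  step 5: ref 4 -> HIT, frames=[3,4,-] (faults so far: 2)
  step 6: ref 1 -> FAULT, frames=[3,4,1] (faults so far: 3)
  step 7: ref 3 -> HIT, frames=[3,4,1] (faults so far: 3)
  step 8: ref 1 -> HIT, frames=[3,4,1] (faults so far: 3)
  step 9: ref 2 -> FAULT, evict 4, frames=[3,2,1] (faults so far: 4)
  step 10: ref 4 -> FAULT, evict 3, frames=[4,2,1] (faults so far: 5)
  LRU total faults: 5
--- Optimal ---
  step 0: ref 3 -> FAULT, frames=[3,-,-] (faults so far: 1)
  step 1: ref 3 -> HIT, frames=[3,-,-] (faults so far: 1)
  step 2: ref 4 -> FAULT, frames=[3,4,-] (faults so far: 2)
  step 3: ref 3 -> HIT, frames=[3,4,-] (faults so far: 2)
  step 4: ref 3 -> HIT, frames=[3,4,-] (faults so far: 2)
  step 5: ref 4 -> HIT, frames=[3,4,-] (faults so far: 2)
  step 6: ref 1 -> FAULT, frames=[3,4,1] (faults so far: 3)
  step 7: ref 3 -> HIT, frames=[3,4,1] (faults so far: 3)
  step 8: ref 1 -> HIT, frames=[3,4,1] (faults so far: 3)
  step 9: ref 2 -> FAULT, evict 1, frames=[3,4,2] (faults so far: 4)
  step 10: ref 4 -> HIT, frames=[3,4,2] (faults so far: 4)
  Optimal total faults: 4

Answer: 4 5 4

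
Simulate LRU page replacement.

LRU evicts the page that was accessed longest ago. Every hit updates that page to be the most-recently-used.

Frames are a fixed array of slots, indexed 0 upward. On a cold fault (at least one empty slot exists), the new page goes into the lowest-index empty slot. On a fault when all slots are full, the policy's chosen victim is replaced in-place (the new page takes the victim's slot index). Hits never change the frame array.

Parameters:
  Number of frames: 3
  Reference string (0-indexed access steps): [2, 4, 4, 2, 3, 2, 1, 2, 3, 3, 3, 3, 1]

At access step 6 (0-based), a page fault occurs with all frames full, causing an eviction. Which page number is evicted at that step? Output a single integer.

Step 0: ref 2 -> FAULT, frames=[2,-,-]
Step 1: ref 4 -> FAULT, frames=[2,4,-]
Step 2: ref 4 -> HIT, frames=[2,4,-]
Step 3: ref 2 -> HIT, frames=[2,4,-]
Step 4: ref 3 -> FAULT, frames=[2,4,3]
Step 5: ref 2 -> HIT, frames=[2,4,3]
Step 6: ref 1 -> FAULT, evict 4, frames=[2,1,3]
At step 6: evicted page 4

Answer: 4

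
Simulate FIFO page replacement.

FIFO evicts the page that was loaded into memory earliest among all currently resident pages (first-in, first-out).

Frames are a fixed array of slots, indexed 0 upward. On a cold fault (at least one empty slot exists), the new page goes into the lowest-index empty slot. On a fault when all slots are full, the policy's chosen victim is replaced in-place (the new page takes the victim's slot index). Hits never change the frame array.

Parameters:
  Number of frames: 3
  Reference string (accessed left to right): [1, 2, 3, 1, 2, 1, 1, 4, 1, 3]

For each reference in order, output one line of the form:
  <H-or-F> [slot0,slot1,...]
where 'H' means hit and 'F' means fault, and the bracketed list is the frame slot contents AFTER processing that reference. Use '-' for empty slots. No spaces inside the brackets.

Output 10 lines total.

F [1,-,-]
F [1,2,-]
F [1,2,3]
H [1,2,3]
H [1,2,3]
H [1,2,3]
H [1,2,3]
F [4,2,3]
F [4,1,3]
H [4,1,3]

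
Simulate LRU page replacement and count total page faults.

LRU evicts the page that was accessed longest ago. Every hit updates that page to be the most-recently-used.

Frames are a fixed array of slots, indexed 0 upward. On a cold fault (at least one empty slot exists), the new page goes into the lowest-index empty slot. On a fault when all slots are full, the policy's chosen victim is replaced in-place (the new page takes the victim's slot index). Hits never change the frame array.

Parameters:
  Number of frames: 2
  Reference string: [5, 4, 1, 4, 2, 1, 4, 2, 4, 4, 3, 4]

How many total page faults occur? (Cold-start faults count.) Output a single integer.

Answer: 8

Derivation:
Step 0: ref 5 → FAULT, frames=[5,-]
Step 1: ref 4 → FAULT, frames=[5,4]
Step 2: ref 1 → FAULT (evict 5), frames=[1,4]
Step 3: ref 4 → HIT, frames=[1,4]
Step 4: ref 2 → FAULT (evict 1), frames=[2,4]
Step 5: ref 1 → FAULT (evict 4), frames=[2,1]
Step 6: ref 4 → FAULT (evict 2), frames=[4,1]
Step 7: ref 2 → FAULT (evict 1), frames=[4,2]
Step 8: ref 4 → HIT, frames=[4,2]
Step 9: ref 4 → HIT, frames=[4,2]
Step 10: ref 3 → FAULT (evict 2), frames=[4,3]
Step 11: ref 4 → HIT, frames=[4,3]
Total faults: 8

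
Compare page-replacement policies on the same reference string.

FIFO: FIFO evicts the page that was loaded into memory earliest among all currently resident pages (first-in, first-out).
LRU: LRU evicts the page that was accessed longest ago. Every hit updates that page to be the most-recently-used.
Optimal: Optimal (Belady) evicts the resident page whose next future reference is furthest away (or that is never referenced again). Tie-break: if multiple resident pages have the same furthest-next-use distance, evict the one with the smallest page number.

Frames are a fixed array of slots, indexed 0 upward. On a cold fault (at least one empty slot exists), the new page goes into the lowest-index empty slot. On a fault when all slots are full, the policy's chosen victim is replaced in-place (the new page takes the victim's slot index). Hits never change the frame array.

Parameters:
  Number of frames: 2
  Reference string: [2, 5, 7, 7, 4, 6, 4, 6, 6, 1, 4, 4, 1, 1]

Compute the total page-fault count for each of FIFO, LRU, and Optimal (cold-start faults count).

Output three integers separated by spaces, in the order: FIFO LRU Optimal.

--- FIFO ---
  step 0: ref 2 -> FAULT, frames=[2,-] (faults so far: 1)
  step 1: ref 5 -> FAULT, frames=[2,5] (faults so far: 2)
  step 2: ref 7 -> FAULT, evict 2, frames=[7,5] (faults so far: 3)
  step 3: ref 7 -> HIT, frames=[7,5] (faults so far: 3)
  step 4: ref 4 -> FAULT, evict 5, frames=[7,4] (faults so far: 4)
  step 5: ref 6 -> FAULT, evict 7, frames=[6,4] (faults so far: 5)
  step 6: ref 4 -> HIT, frames=[6,4] (faults so far: 5)
  step 7: ref 6 -> HIT, frames=[6,4] (faults so far: 5)
  step 8: ref 6 -> HIT, frames=[6,4] (faults so far: 5)
  step 9: ref 1 -> FAULT, evict 4, frames=[6,1] (faults so far: 6)
  step 10: ref 4 -> FAULT, evict 6, frames=[4,1] (faults so far: 7)
  step 11: ref 4 -> HIT, frames=[4,1] (faults so far: 7)
  step 12: ref 1 -> HIT, frames=[4,1] (faults so far: 7)
  step 13: ref 1 -> HIT, frames=[4,1] (faults so far: 7)
  FIFO total faults: 7
--- LRU ---
  step 0: ref 2 -> FAULT, frames=[2,-] (faults so far: 1)
  step 1: ref 5 -> FAULT, frames=[2,5] (faults so far: 2)
  step 2: ref 7 -> FAULT, evict 2, frames=[7,5] (faults so far: 3)
  step 3: ref 7 -> HIT, frames=[7,5] (faults so far: 3)
  step 4: ref 4 -> FAULT, evict 5, frames=[7,4] (faults so far: 4)
  step 5: ref 6 -> FAULT, evict 7, frames=[6,4] (faults so far: 5)
  step 6: ref 4 -> HIT, frames=[6,4] (faults so far: 5)
  step 7: ref 6 -> HIT, frames=[6,4] (faults so far: 5)
  step 8: ref 6 -> HIT, frames=[6,4] (faults so far: 5)
  step 9: ref 1 -> FAULT, evict 4, frames=[6,1] (faults so far: 6)
  step 10: ref 4 -> FAULT, evict 6, frames=[4,1] (faults so far: 7)
  step 11: ref 4 -> HIT, frames=[4,1] (faults so far: 7)
  step 12: ref 1 -> HIT, frames=[4,1] (faults so far: 7)
  step 13: ref 1 -> HIT, frames=[4,1] (faults so far: 7)
  LRU total faults: 7
--- Optimal ---
  step 0: ref 2 -> FAULT, frames=[2,-] (faults so far: 1)
  step 1: ref 5 -> FAULT, frames=[2,5] (faults so far: 2)
  step 2: ref 7 -> FAULT, evict 2, frames=[7,5] (faults so far: 3)
  step 3: ref 7 -> HIT, frames=[7,5] (faults so far: 3)
  step 4: ref 4 -> FAULT, evict 5, frames=[7,4] (faults so far: 4)
  step 5: ref 6 -> FAULT, evict 7, frames=[6,4] (faults so far: 5)
  step 6: ref 4 -> HIT, frames=[6,4] (faults so far: 5)
  step 7: ref 6 -> HIT, frames=[6,4] (faults so far: 5)
  step 8: ref 6 -> HIT, frames=[6,4] (faults so far: 5)
  step 9: ref 1 -> FAULT, evict 6, frames=[1,4] (faults so far: 6)
  step 10: ref 4 -> HIT, frames=[1,4] (faults so far: 6)
  step 11: ref 4 -> HIT, frames=[1,4] (faults so far: 6)
  step 12: ref 1 -> HIT, frames=[1,4] (faults so far: 6)
  step 13: ref 1 -> HIT, frames=[1,4] (faults so far: 6)
  Optimal total faults: 6

Answer: 7 7 6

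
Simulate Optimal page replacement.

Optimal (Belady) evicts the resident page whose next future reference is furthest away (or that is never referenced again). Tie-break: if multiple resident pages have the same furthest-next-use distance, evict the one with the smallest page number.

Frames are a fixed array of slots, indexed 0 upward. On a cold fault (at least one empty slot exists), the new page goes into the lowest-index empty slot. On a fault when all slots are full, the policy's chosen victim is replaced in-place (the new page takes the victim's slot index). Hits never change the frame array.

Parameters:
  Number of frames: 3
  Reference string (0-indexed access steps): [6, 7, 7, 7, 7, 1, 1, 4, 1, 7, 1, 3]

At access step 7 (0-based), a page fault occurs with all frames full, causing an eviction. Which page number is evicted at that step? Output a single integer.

Answer: 6

Derivation:
Step 0: ref 6 -> FAULT, frames=[6,-,-]
Step 1: ref 7 -> FAULT, frames=[6,7,-]
Step 2: ref 7 -> HIT, frames=[6,7,-]
Step 3: ref 7 -> HIT, frames=[6,7,-]
Step 4: ref 7 -> HIT, frames=[6,7,-]
Step 5: ref 1 -> FAULT, frames=[6,7,1]
Step 6: ref 1 -> HIT, frames=[6,7,1]
Step 7: ref 4 -> FAULT, evict 6, frames=[4,7,1]
At step 7: evicted page 6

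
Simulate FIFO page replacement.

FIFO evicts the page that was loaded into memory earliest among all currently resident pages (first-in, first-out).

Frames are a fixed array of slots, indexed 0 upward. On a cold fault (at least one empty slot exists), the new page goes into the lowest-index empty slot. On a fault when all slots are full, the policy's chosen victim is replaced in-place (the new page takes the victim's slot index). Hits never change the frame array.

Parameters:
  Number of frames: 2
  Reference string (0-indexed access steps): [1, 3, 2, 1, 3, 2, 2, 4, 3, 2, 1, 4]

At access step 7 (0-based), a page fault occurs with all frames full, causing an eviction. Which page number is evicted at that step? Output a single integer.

Answer: 3

Derivation:
Step 0: ref 1 -> FAULT, frames=[1,-]
Step 1: ref 3 -> FAULT, frames=[1,3]
Step 2: ref 2 -> FAULT, evict 1, frames=[2,3]
Step 3: ref 1 -> FAULT, evict 3, frames=[2,1]
Step 4: ref 3 -> FAULT, evict 2, frames=[3,1]
Step 5: ref 2 -> FAULT, evict 1, frames=[3,2]
Step 6: ref 2 -> HIT, frames=[3,2]
Step 7: ref 4 -> FAULT, evict 3, frames=[4,2]
At step 7: evicted page 3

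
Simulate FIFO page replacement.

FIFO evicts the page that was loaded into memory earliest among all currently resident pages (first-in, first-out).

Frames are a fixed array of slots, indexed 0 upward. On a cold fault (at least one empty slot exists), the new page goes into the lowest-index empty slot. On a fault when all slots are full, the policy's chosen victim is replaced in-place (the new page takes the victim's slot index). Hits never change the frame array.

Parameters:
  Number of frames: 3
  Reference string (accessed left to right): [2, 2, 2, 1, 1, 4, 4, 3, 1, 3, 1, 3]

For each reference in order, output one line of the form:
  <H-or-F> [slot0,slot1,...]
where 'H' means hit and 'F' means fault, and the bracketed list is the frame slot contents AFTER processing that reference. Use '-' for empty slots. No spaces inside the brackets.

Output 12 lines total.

F [2,-,-]
H [2,-,-]
H [2,-,-]
F [2,1,-]
H [2,1,-]
F [2,1,4]
H [2,1,4]
F [3,1,4]
H [3,1,4]
H [3,1,4]
H [3,1,4]
H [3,1,4]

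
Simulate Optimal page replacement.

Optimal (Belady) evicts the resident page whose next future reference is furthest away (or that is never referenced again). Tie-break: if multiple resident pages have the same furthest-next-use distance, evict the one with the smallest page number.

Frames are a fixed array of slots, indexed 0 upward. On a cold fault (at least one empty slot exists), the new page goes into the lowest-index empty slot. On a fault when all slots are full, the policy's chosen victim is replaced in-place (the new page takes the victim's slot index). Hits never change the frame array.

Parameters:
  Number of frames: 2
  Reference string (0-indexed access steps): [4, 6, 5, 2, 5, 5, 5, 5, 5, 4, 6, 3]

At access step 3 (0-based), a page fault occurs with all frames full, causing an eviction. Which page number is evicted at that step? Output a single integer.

Answer: 4

Derivation:
Step 0: ref 4 -> FAULT, frames=[4,-]
Step 1: ref 6 -> FAULT, frames=[4,6]
Step 2: ref 5 -> FAULT, evict 6, frames=[4,5]
Step 3: ref 2 -> FAULT, evict 4, frames=[2,5]
At step 3: evicted page 4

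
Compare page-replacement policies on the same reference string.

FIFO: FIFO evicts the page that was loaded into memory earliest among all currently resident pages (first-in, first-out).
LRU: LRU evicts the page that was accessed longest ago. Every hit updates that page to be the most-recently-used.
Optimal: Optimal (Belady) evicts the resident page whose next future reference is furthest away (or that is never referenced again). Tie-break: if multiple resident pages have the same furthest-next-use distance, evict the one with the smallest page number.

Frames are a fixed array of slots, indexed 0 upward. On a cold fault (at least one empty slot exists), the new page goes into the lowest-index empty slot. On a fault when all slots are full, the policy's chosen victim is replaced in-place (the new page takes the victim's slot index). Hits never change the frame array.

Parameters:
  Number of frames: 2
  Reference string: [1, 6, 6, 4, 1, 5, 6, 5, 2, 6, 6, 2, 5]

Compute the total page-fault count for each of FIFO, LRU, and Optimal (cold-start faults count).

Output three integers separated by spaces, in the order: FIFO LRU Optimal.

--- FIFO ---
  step 0: ref 1 -> FAULT, frames=[1,-] (faults so far: 1)
  step 1: ref 6 -> FAULT, frames=[1,6] (faults so far: 2)
  step 2: ref 6 -> HIT, frames=[1,6] (faults so far: 2)
  step 3: ref 4 -> FAULT, evict 1, frames=[4,6] (faults so far: 3)
  step 4: ref 1 -> FAULT, evict 6, frames=[4,1] (faults so far: 4)
  step 5: ref 5 -> FAULT, evict 4, frames=[5,1] (faults so far: 5)
  step 6: ref 6 -> FAULT, evict 1, frames=[5,6] (faults so far: 6)
  step 7: ref 5 -> HIT, frames=[5,6] (faults so far: 6)
  step 8: ref 2 -> FAULT, evict 5, frames=[2,6] (faults so far: 7)
  step 9: ref 6 -> HIT, frames=[2,6] (faults so far: 7)
  step 10: ref 6 -> HIT, frames=[2,6] (faults so far: 7)
  step 11: ref 2 -> HIT, frames=[2,6] (faults so far: 7)
  step 12: ref 5 -> FAULT, evict 6, frames=[2,5] (faults so far: 8)
  FIFO total faults: 8
--- LRU ---
  step 0: ref 1 -> FAULT, frames=[1,-] (faults so far: 1)
  step 1: ref 6 -> FAULT, frames=[1,6] (faults so far: 2)
  step 2: ref 6 -> HIT, frames=[1,6] (faults so far: 2)
  step 3: ref 4 -> FAULT, evict 1, frames=[4,6] (faults so far: 3)
  step 4: ref 1 -> FAULT, evict 6, frames=[4,1] (faults so far: 4)
  step 5: ref 5 -> FAULT, evict 4, frames=[5,1] (faults so far: 5)
  step 6: ref 6 -> FAULT, evict 1, frames=[5,6] (faults so far: 6)
  step 7: ref 5 -> HIT, frames=[5,6] (faults so far: 6)
  step 8: ref 2 -> FAULT, evict 6, frames=[5,2] (faults so far: 7)
  step 9: ref 6 -> FAULT, evict 5, frames=[6,2] (faults so far: 8)
  step 10: ref 6 -> HIT, frames=[6,2] (faults so far: 8)
  step 11: ref 2 -> HIT, frames=[6,2] (faults so far: 8)
  step 12: ref 5 -> FAULT, evict 6, frames=[5,2] (faults so far: 9)
  LRU total faults: 9
--- Optimal ---
  step 0: ref 1 -> FAULT, frames=[1,-] (faults so far: 1)
  step 1: ref 6 -> FAULT, frames=[1,6] (faults so far: 2)
  step 2: ref 6 -> HIT, frames=[1,6] (faults so far: 2)
  step 3: ref 4 -> FAULT, evict 6, frames=[1,4] (faults so far: 3)
  step 4: ref 1 -> HIT, frames=[1,4] (faults so far: 3)
  step 5: ref 5 -> FAULT, evict 1, frames=[5,4] (faults so far: 4)
  step 6: ref 6 -> FAULT, evict 4, frames=[5,6] (faults so far: 5)
  step 7: ref 5 -> HIT, frames=[5,6] (faults so far: 5)
  step 8: ref 2 -> FAULT, evict 5, frames=[2,6] (faults so far: 6)
  step 9: ref 6 -> HIT, frames=[2,6] (faults so far: 6)
  step 10: ref 6 -> HIT, frames=[2,6] (faults so far: 6)
  step 11: ref 2 -> HIT, frames=[2,6] (faults so far: 6)
  step 12: ref 5 -> FAULT, evict 2, frames=[5,6] (faults so far: 7)
  Optimal total faults: 7

Answer: 8 9 7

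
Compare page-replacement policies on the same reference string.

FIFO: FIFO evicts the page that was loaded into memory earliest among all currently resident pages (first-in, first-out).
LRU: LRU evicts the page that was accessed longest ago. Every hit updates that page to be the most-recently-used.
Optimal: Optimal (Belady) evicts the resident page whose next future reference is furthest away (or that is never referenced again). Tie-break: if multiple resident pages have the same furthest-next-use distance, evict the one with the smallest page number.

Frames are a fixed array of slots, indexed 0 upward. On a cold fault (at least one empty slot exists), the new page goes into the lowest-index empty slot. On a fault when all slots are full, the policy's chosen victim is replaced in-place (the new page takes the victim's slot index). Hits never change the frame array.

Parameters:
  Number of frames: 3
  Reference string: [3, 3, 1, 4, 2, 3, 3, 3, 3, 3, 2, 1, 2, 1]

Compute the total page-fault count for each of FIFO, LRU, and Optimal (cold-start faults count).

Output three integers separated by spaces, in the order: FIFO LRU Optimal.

--- FIFO ---
  step 0: ref 3 -> FAULT, frames=[3,-,-] (faults so far: 1)
  step 1: ref 3 -> HIT, frames=[3,-,-] (faults so far: 1)
  step 2: ref 1 -> FAULT, frames=[3,1,-] (faults so far: 2)
  step 3: ref 4 -> FAULT, frames=[3,1,4] (faults so far: 3)
  step 4: ref 2 -> FAULT, evict 3, frames=[2,1,4] (faults so far: 4)
  step 5: ref 3 -> FAULT, evict 1, frames=[2,3,4] (faults so far: 5)
  step 6: ref 3 -> HIT, frames=[2,3,4] (faults so far: 5)
  step 7: ref 3 -> HIT, frames=[2,3,4] (faults so far: 5)
  step 8: ref 3 -> HIT, frames=[2,3,4] (faults so far: 5)
  step 9: ref 3 -> HIT, frames=[2,3,4] (faults so far: 5)
  step 10: ref 2 -> HIT, frames=[2,3,4] (faults so far: 5)
  step 11: ref 1 -> FAULT, evict 4, frames=[2,3,1] (faults so far: 6)
  step 12: ref 2 -> HIT, frames=[2,3,1] (faults so far: 6)
  step 13: ref 1 -> HIT, frames=[2,3,1] (faults so far: 6)
  FIFO total faults: 6
--- LRU ---
  step 0: ref 3 -> FAULT, frames=[3,-,-] (faults so far: 1)
  step 1: ref 3 -> HIT, frames=[3,-,-] (faults so far: 1)
  step 2: ref 1 -> FAULT, frames=[3,1,-] (faults so far: 2)
  step 3: ref 4 -> FAULT, frames=[3,1,4] (faults so far: 3)
  step 4: ref 2 -> FAULT, evict 3, frames=[2,1,4] (faults so far: 4)
  step 5: ref 3 -> FAULT, evict 1, frames=[2,3,4] (faults so far: 5)
  step 6: ref 3 -> HIT, frames=[2,3,4] (faults so far: 5)
  step 7: ref 3 -> HIT, frames=[2,3,4] (faults so far: 5)
  step 8: ref 3 -> HIT, frames=[2,3,4] (faults so far: 5)
  step 9: ref 3 -> HIT, frames=[2,3,4] (faults so far: 5)
  step 10: ref 2 -> HIT, frames=[2,3,4] (faults so far: 5)
  step 11: ref 1 -> FAULT, evict 4, frames=[2,3,1] (faults so far: 6)
  step 12: ref 2 -> HIT, frames=[2,3,1] (faults so far: 6)
  step 13: ref 1 -> HIT, frames=[2,3,1] (faults so far: 6)
  LRU total faults: 6
--- Optimal ---
  step 0: ref 3 -> FAULT, frames=[3,-,-] (faults so far: 1)
  step 1: ref 3 -> HIT, frames=[3,-,-] (faults so far: 1)
  step 2: ref 1 -> FAULT, frames=[3,1,-] (faults so far: 2)
  step 3: ref 4 -> FAULT, frames=[3,1,4] (faults so far: 3)
  step 4: ref 2 -> FAULT, evict 4, frames=[3,1,2] (faults so far: 4)
  step 5: ref 3 -> HIT, frames=[3,1,2] (faults so far: 4)
  step 6: ref 3 -> HIT, frames=[3,1,2] (faults so far: 4)
  step 7: ref 3 -> HIT, frames=[3,1,2] (faults so far: 4)
  step 8: ref 3 -> HIT, frames=[3,1,2] (faults so far: 4)
  step 9: ref 3 -> HIT, frames=[3,1,2] (faults so far: 4)
  step 10: ref 2 -> HIT, frames=[3,1,2] (faults so far: 4)
  step 11: ref 1 -> HIT, frames=[3,1,2] (faults so far: 4)
  step 12: ref 2 -> HIT, frames=[3,1,2] (faults so far: 4)
  step 13: ref 1 -> HIT, frames=[3,1,2] (faults so far: 4)
  Optimal total faults: 4

Answer: 6 6 4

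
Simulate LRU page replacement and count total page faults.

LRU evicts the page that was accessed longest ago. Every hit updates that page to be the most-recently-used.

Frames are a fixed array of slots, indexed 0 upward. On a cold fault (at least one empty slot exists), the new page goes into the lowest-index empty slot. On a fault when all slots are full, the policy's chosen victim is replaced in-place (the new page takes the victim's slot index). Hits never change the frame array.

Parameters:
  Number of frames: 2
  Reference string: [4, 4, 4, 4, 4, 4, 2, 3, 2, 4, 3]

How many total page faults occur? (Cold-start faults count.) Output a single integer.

Answer: 5

Derivation:
Step 0: ref 4 → FAULT, frames=[4,-]
Step 1: ref 4 → HIT, frames=[4,-]
Step 2: ref 4 → HIT, frames=[4,-]
Step 3: ref 4 → HIT, frames=[4,-]
Step 4: ref 4 → HIT, frames=[4,-]
Step 5: ref 4 → HIT, frames=[4,-]
Step 6: ref 2 → FAULT, frames=[4,2]
Step 7: ref 3 → FAULT (evict 4), frames=[3,2]
Step 8: ref 2 → HIT, frames=[3,2]
Step 9: ref 4 → FAULT (evict 3), frames=[4,2]
Step 10: ref 3 → FAULT (evict 2), frames=[4,3]
Total faults: 5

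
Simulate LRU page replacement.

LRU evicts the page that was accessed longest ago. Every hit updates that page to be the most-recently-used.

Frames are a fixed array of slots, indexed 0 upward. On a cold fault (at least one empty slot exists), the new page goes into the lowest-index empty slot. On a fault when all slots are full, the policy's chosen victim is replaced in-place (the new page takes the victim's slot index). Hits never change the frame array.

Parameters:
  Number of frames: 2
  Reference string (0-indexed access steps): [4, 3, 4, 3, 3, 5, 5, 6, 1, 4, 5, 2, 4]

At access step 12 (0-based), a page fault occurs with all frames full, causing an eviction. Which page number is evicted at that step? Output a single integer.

Answer: 5

Derivation:
Step 0: ref 4 -> FAULT, frames=[4,-]
Step 1: ref 3 -> FAULT, frames=[4,3]
Step 2: ref 4 -> HIT, frames=[4,3]
Step 3: ref 3 -> HIT, frames=[4,3]
Step 4: ref 3 -> HIT, frames=[4,3]
Step 5: ref 5 -> FAULT, evict 4, frames=[5,3]
Step 6: ref 5 -> HIT, frames=[5,3]
Step 7: ref 6 -> FAULT, evict 3, frames=[5,6]
Step 8: ref 1 -> FAULT, evict 5, frames=[1,6]
Step 9: ref 4 -> FAULT, evict 6, frames=[1,4]
Step 10: ref 5 -> FAULT, evict 1, frames=[5,4]
Step 11: ref 2 -> FAULT, evict 4, frames=[5,2]
Step 12: ref 4 -> FAULT, evict 5, frames=[4,2]
At step 12: evicted page 5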